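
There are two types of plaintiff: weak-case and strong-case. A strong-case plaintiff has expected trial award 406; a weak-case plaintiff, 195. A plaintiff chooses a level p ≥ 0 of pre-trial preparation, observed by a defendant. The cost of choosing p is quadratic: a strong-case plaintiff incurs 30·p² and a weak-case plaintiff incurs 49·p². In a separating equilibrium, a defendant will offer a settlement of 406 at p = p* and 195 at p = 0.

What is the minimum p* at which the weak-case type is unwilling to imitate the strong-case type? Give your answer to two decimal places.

2.08

The weak-case type at p = 0 receives 195; imitating at p* yields 406 − 49·p*².
Indifference: 195 = 406 − 49·p*², so p*² = (406 − 195) / 49 ≈ 4.3061.
p* = √4.3061 ≈ 2.08.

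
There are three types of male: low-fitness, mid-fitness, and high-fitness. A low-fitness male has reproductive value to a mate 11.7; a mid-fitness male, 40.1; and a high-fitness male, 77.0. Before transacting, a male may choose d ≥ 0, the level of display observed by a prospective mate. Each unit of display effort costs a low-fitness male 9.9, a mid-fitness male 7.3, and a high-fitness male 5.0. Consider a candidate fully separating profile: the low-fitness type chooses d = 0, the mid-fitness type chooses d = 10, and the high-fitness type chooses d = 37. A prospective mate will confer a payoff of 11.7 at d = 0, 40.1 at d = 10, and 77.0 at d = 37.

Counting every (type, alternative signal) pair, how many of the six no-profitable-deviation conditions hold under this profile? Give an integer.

High-fitness (own payoff 77.0 − 5.0×37 = -108): to d=0 gives 11.7 → profitable ✗; to d=10 gives 40.1 − 5.0×10 = -9.9 → profitable ✗.
Low-fitness (own payoff 11.7): to d=10 gives 40.1 − 9.9×10 = -58.9 → no gain ✓; to d=37 gives 77.0 − 9.9×37 = -289.3 → no gain ✓.
Mid-fitness (own payoff 40.1 − 7.3×10 = -32.9): to d=0 gives 11.7 → profitable ✗; to d=37 gives 77.0 − 7.3×37 = -193.1 → no gain ✓.
3 of the 6 constraints hold; not an equilibrium.

3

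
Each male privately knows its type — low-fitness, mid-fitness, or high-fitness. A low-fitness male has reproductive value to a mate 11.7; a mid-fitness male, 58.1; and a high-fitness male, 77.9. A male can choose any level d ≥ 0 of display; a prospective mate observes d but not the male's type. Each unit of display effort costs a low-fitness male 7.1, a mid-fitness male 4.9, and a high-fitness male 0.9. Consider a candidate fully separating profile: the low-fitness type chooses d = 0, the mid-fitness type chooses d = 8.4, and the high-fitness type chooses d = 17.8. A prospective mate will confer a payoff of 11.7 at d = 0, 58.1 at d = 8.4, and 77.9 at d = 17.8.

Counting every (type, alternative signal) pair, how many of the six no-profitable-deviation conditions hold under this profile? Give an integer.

6

High-fitness (own payoff 77.9 − 0.9×17.8 = 61.88): to d=0 gives 11.7 → no gain ✓; to d=8.4 gives 58.1 − 0.9×8.4 = 50.54 → no gain ✓.
Low-fitness (own payoff 11.7): to d=8.4 gives 58.1 − 7.1×8.4 = -1.54 → no gain ✓; to d=17.8 gives 77.9 − 7.1×17.8 = -48.48 → no gain ✓.
Mid-fitness (own payoff 58.1 − 4.9×8.4 = 16.94): to d=0 gives 11.7 → no gain ✓; to d=17.8 gives 77.9 − 4.9×17.8 = -9.32 → no gain ✓.
6 of the 6 constraints hold; this profile is a separating equilibrium.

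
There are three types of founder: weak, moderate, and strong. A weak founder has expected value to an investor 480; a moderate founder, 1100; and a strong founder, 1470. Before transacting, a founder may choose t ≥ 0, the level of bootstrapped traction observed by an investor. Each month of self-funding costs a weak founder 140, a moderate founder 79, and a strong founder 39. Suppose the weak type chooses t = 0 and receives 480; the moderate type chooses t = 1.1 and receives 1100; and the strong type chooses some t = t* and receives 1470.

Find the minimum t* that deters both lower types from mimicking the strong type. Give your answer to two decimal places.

Weak type (on-path payoff 480) won't mimic when 480 ≥ 1470 − 140·t*, i.e. t* ≥ 7.07.
Moderate type (on-path payoff 1100 − 79×1.1 = 1013.1) won't mimic when 1013.1 ≥ 1470 − 79·t*, i.e. t* ≥ 5.78.
Both must hold, so t* = max(7.07, 5.78) = 7.07. The weak type's constraint binds.

7.07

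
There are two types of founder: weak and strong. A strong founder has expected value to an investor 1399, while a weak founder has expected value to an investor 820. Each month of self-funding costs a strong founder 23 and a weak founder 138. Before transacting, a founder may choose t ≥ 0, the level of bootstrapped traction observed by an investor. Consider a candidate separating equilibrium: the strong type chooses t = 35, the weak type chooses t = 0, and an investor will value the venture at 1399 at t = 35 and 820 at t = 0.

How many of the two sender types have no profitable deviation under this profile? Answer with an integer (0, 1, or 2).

Weak type: stay at 0 → 820; mimic → 1399 − 138 × 35 = -3431. IC holds (820 ≥ -3431).
Strong type: signal → 1399 − 23 × 35 = 594; deviate to 0 → 820. IC fails (594 < 820).
1 of 2 constraints hold, so this profile is not an equilibrium.

1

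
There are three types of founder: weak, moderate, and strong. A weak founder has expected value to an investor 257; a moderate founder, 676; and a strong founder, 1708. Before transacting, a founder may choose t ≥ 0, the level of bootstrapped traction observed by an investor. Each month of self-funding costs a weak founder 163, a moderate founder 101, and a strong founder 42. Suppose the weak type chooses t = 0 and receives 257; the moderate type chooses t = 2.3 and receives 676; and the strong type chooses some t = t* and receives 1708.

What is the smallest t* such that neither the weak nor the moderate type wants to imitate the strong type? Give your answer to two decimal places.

Weak type (on-path payoff 257) won't mimic when 257 ≥ 1708 − 163·t*, i.e. t* ≥ 8.90.
Moderate type (on-path payoff 676 − 101×2.3 = 443.7) won't mimic when 443.7 ≥ 1708 − 101·t*, i.e. t* ≥ 12.52.
Both must hold, so t* = max(8.90, 12.52) = 12.52. The moderate type's constraint binds.

12.52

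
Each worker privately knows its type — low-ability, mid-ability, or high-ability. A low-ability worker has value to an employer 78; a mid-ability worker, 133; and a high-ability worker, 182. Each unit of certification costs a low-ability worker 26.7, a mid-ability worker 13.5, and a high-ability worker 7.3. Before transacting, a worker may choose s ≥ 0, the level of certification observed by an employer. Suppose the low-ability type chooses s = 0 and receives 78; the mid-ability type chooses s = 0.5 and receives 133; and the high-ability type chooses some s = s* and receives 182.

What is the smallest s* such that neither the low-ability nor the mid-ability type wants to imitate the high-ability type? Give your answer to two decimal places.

Low-ability type (on-path payoff 78) won't mimic when 78 ≥ 182 − 26.7·s*, i.e. s* ≥ 3.90.
Mid-ability type (on-path payoff 133 − 13.5×0.5 = 126.25) won't mimic when 126.25 ≥ 182 − 13.5·s*, i.e. s* ≥ 4.13.
Both must hold, so s* = max(3.90, 4.13) = 4.13. The mid-ability type's constraint binds.

4.13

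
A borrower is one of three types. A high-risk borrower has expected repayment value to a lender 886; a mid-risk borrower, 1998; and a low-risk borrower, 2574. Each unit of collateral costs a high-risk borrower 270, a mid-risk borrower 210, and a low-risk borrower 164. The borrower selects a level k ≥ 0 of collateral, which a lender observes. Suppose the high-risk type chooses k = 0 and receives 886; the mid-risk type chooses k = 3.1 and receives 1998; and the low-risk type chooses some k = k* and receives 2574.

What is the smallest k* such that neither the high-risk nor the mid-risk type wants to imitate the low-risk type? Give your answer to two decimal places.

Mid-risk type (on-path payoff 1998 − 210×3.1 = 1347) won't mimic when 1347 ≥ 2574 − 210·k*, i.e. k* ≥ 5.84.
High-risk type (on-path payoff 886) won't mimic when 886 ≥ 2574 − 270·k*, i.e. k* ≥ 6.25.
Both must hold, so k* = max(6.25, 5.84) = 6.25. The high-risk type's constraint binds.

6.25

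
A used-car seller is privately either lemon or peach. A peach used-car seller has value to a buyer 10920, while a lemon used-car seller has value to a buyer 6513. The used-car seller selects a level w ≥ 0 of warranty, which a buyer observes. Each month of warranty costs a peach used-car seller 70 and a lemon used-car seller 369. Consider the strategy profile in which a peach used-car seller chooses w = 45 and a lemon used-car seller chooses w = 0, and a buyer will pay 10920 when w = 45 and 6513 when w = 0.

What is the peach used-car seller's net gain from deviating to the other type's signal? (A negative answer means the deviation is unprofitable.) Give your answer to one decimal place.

Playing w = 45 the peach used-car seller receives 10920 − 70 × 45 = 7770.
Deviating to w = 0 yields 6513 instead.
Gain from deviating: 6513 − 7770 = -1257.0.
The gain is negative, so the peach type's incentive-compatibility constraint is satisfied.

-1257.0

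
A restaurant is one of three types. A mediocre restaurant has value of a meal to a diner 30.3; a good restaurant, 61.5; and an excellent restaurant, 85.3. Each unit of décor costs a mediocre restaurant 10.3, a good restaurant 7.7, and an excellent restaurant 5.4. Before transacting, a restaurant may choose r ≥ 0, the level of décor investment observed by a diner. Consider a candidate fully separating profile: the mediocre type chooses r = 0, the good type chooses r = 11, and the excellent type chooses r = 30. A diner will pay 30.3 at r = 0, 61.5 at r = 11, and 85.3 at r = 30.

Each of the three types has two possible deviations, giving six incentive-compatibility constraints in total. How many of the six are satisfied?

3

Mediocre (own payoff 30.3): to r=11 gives 61.5 − 10.3×11 = -51.8 → no gain ✓; to r=30 gives 85.3 − 10.3×30 = -223.7 → no gain ✓.
Excellent (own payoff 85.3 − 5.4×30 = -76.7): to r=0 gives 30.3 → profitable ✗; to r=11 gives 61.5 − 5.4×11 = 2.1 → profitable ✗.
Good (own payoff 61.5 − 7.7×11 = -23.2): to r=0 gives 30.3 → profitable ✗; to r=30 gives 85.3 − 7.7×30 = -145.7 → no gain ✓.
3 of the 6 constraints hold; not an equilibrium.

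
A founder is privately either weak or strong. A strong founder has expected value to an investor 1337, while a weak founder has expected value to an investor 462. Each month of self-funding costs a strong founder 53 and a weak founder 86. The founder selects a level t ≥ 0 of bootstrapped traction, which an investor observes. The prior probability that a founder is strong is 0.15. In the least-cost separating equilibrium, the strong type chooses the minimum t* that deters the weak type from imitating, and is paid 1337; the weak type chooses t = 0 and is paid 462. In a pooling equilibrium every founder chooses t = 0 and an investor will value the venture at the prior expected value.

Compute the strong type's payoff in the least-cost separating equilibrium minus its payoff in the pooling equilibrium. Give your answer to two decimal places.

Least-cost separating signal: t* solves 462 = 1337 − 86·t*, so t* = (1337 − 462)/86 ≈ 10.1744.
Strong type's separating payoff: 1337 − 53 × t* = 1337 − 53 × (1337 − 462)/86 = 1337 − 46375/86 ≈ 797.7558.
Pooling payoff: 0.15 × 1337 + 0.85 × 462 = 593.25.
Difference: 797.7558 − 593.25 = 204.5058, i.e. 204.51 to two decimal places.
The strong type prefers to separate.

204.51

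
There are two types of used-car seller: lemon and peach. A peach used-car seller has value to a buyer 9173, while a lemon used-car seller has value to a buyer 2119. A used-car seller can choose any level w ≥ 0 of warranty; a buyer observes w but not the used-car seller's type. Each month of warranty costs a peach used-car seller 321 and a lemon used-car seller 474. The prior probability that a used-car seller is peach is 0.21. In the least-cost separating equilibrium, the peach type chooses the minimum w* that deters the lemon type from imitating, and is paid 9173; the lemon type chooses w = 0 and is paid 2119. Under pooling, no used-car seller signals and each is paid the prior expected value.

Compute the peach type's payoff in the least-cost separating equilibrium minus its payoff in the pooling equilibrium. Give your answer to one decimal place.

Least-cost separating signal: w* solves 2119 = 9173 − 474·w*, so w* = (9173 − 2119)/474 ≈ 14.8819.
Peach type's separating payoff: 9173 − 321 × w* = 9173 − 321 × (9173 − 2119)/474 = 9173 − 2264334/474 ≈ 4395.924.
Pooling payoff: 0.21 × 9173 + 0.79 × 2119 = 3600.34.
Difference: 4395.924 − 3600.34 = 795.584, i.e. 795.6 to one decimal place.
The peach type prefers to separate.

795.6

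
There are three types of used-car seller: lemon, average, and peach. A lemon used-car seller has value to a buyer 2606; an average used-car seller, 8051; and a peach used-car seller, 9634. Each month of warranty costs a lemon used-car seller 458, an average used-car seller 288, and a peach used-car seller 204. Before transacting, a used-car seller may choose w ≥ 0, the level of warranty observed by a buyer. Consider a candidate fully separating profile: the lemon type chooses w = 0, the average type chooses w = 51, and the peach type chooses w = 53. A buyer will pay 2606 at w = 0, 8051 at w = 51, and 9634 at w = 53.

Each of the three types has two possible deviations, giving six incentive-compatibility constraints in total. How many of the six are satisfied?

Lemon (own payoff 2606): to w=51 gives 8051 − 458×51 = -15307 → no gain ✓; to w=53 gives 9634 − 458×53 = -14640 → no gain ✓.
Average (own payoff 8051 − 288×51 = -6637): to w=0 gives 2606 → profitable ✗; to w=53 gives 9634 − 288×53 = -5630 → profitable ✗.
Peach (own payoff 9634 − 204×53 = -1178): to w=0 gives 2606 → profitable ✗; to w=51 gives 8051 − 204×51 = -2353 → no gain ✓.
3 of the 6 constraints hold; not an equilibrium.

3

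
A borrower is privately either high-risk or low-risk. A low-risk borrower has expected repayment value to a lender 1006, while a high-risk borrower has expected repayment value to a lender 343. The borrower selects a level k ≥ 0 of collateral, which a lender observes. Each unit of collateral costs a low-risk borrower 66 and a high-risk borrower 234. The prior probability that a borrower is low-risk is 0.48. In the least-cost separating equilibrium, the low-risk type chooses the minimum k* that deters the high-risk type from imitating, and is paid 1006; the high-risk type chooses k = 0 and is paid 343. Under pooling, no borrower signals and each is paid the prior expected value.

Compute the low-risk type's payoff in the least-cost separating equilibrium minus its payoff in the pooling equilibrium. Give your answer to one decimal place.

Least-cost separating signal: k* solves 343 = 1006 − 234·k*, so k* = (1006 − 343)/234 ≈ 2.8333.
Low-risk type's separating payoff: 1006 − 66 × k* = 1006 − 66 × (1006 − 343)/234 = 1006 − 43758/234 = 819.
Pooling payoff: 0.48 × 1006 + 0.52 × 343 = 661.24.
Difference: 819 − 661.24 = 157.76, i.e. 157.8 to one decimal place.
The low-risk type prefers to separate.

157.8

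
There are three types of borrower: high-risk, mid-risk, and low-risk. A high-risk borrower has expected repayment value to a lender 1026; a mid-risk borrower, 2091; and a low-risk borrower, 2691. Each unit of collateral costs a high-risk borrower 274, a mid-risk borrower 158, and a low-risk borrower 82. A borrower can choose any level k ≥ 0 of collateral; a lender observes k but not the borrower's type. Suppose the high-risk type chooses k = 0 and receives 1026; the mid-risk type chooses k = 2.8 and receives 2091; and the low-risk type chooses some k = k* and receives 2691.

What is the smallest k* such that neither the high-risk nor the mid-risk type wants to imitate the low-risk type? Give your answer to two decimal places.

6.60

High-risk type (on-path payoff 1026) won't mimic when 1026 ≥ 2691 − 274·k*, i.e. k* ≥ 6.08.
Mid-risk type (on-path payoff 2091 − 158×2.8 = 1648.6) won't mimic when 1648.6 ≥ 2691 − 158·k*, i.e. k* ≥ 6.60.
Both must hold, so k* = max(6.08, 6.60) = 6.60. The mid-risk type's constraint binds.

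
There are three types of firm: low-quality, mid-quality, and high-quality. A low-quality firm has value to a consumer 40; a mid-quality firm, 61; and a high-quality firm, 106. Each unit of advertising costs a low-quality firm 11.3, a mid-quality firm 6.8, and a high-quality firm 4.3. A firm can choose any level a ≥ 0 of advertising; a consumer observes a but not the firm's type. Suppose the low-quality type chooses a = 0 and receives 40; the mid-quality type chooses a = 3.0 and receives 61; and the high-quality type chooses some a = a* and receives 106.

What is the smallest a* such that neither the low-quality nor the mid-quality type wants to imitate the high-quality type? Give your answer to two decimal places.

Mid-quality type (on-path payoff 61 − 6.8×3.0 = 40.6) won't mimic when 40.6 ≥ 106 − 6.8·a*, i.e. a* ≥ 9.62.
Low-quality type (on-path payoff 40) won't mimic when 40 ≥ 106 − 11.3·a*, i.e. a* ≥ 5.84.
Both must hold, so a* = max(5.84, 9.62) = 9.62. The mid-quality type's constraint binds.

9.62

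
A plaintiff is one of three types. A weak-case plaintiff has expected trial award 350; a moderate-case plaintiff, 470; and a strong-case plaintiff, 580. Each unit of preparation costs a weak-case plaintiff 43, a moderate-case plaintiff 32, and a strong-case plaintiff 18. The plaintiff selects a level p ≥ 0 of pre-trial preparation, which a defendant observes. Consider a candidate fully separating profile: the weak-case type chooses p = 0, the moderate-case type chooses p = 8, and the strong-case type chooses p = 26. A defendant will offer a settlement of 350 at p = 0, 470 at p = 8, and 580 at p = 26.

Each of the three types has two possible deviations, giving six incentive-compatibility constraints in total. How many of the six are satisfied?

Moderate-case (own payoff 470 − 32×8 = 214): to p=0 gives 350 → profitable ✗; to p=26 gives 580 − 32×26 = -252 → no gain ✓.
Weak-case (own payoff 350): to p=8 gives 470 − 43×8 = 126 → no gain ✓; to p=26 gives 580 − 43×26 = -538 → no gain ✓.
Strong-case (own payoff 580 − 18×26 = 112): to p=0 gives 350 → profitable ✗; to p=8 gives 470 − 18×8 = 326 → profitable ✗.
3 of the 6 constraints hold; not an equilibrium.

3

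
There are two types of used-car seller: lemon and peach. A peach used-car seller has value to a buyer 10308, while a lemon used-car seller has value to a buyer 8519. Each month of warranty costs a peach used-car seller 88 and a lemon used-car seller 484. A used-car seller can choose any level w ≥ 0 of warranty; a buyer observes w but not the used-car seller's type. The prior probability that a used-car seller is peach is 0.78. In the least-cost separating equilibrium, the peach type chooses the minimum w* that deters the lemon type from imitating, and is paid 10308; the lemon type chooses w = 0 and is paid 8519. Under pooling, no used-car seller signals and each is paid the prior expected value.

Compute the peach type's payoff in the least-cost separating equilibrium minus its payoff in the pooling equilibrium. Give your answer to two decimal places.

68.31

Least-cost separating signal: w* solves 8519 = 10308 − 484·w*, so w* = (10308 − 8519)/484 ≈ 3.6963.
Peach type's separating payoff: 10308 − 88 × w* = 10308 − 88 × (10308 − 8519)/484 = 10308 − 157432/484 ≈ 9982.7273.
Pooling payoff: 0.78 × 10308 + 0.22 × 8519 = 9914.42.
Difference: 9982.7273 − 9914.42 = 68.3073, i.e. 68.31 to two decimal places.
The peach type prefers to separate.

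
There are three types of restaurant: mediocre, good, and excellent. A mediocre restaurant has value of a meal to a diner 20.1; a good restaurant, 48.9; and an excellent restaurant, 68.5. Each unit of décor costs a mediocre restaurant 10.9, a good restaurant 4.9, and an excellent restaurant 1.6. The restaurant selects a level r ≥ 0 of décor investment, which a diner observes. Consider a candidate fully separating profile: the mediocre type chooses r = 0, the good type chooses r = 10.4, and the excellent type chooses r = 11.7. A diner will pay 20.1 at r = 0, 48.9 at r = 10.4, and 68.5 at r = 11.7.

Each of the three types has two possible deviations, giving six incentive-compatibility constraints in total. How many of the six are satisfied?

Excellent (own payoff 68.5 − 1.6×11.7 = 49.78): to r=0 gives 20.1 → no gain ✓; to r=10.4 gives 48.9 − 1.6×10.4 = 32.26 → no gain ✓.
Mediocre (own payoff 20.1): to r=10.4 gives 48.9 − 10.9×10.4 = -64.46 → no gain ✓; to r=11.7 gives 68.5 − 10.9×11.7 = -59.03 → no gain ✓.
Good (own payoff 48.9 − 4.9×10.4 = -2.06): to r=0 gives 20.1 → profitable ✗; to r=11.7 gives 68.5 − 4.9×11.7 = 11.17 → profitable ✗.
4 of the 6 constraints hold; not an equilibrium.

4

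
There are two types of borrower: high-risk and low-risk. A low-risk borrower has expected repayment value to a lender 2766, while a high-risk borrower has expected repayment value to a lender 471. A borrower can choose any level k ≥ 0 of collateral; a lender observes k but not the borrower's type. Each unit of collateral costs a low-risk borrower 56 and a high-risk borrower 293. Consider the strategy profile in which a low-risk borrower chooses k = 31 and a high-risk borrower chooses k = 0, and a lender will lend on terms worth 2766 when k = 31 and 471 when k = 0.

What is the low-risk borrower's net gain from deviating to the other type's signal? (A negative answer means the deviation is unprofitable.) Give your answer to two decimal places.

-559.00

Playing k = 31 the low-risk borrower receives 2766 − 56 × 31 = 1030.
Deviating to k = 0 yields 471 instead.
Gain from deviating: 471 − 1030 = -559.00.
The gain is negative, so the low-risk type's incentive-compatibility constraint is satisfied.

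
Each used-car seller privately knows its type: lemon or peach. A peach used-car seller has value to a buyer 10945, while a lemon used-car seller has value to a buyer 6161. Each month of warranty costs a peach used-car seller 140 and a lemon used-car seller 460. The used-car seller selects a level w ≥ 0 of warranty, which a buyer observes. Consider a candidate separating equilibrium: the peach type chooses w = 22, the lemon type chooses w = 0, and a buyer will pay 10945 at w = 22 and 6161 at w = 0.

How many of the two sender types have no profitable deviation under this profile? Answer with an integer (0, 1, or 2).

2

Peach type: signal → 10945 − 140 × 22 = 7865; deviate to 0 → 6161. IC holds (7865 ≥ 6161).
Lemon type: stay at 0 → 6161; mimic → 10945 − 460 × 22 = 825. IC holds (6161 ≥ 825).
2 of 2 constraints hold, so this is a separating equilibrium.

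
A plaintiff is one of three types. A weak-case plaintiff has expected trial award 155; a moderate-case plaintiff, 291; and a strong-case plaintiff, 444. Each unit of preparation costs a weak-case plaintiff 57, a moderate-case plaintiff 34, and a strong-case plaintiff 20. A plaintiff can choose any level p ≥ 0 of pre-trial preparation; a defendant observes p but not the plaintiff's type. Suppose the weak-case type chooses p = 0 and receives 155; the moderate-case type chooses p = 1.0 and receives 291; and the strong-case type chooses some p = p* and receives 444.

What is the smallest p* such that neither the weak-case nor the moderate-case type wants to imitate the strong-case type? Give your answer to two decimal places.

Weak-case type (on-path payoff 155) won't mimic when 155 ≥ 444 − 57·p*, i.e. p* ≥ 5.07.
Moderate-case type (on-path payoff 291 − 34×1.0 = 257) won't mimic when 257 ≥ 444 − 34·p*, i.e. p* ≥ 5.50.
Both must hold, so p* = max(5.07, 5.50) = 5.50. The moderate-case type's constraint binds.

5.50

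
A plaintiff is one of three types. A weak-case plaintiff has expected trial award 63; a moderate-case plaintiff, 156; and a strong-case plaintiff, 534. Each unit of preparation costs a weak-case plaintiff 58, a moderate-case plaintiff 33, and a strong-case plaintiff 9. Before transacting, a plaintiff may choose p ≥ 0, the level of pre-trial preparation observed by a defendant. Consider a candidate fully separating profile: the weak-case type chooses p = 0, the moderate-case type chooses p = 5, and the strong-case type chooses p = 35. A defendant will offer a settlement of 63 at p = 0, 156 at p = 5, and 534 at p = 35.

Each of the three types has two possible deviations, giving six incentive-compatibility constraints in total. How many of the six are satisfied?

5

Weak-case (own payoff 63): to p=5 gives 156 − 58×5 = -134 → no gain ✓; to p=35 gives 534 − 58×35 = -1496 → no gain ✓.
Moderate-case (own payoff 156 − 33×5 = -9): to p=0 gives 63 → profitable ✗; to p=35 gives 534 − 33×35 = -621 → no gain ✓.
Strong-case (own payoff 534 − 9×35 = 219): to p=0 gives 63 → no gain ✓; to p=5 gives 156 − 9×5 = 111 → no gain ✓.
5 of the 6 constraints hold; not an equilibrium.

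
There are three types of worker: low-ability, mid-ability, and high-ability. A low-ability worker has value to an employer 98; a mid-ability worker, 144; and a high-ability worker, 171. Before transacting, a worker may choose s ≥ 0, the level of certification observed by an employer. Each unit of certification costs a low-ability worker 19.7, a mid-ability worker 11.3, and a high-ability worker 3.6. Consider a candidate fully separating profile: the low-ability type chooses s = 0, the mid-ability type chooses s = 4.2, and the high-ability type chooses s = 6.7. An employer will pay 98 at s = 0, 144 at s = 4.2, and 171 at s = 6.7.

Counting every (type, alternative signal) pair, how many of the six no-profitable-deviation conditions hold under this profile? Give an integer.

Mid-ability (own payoff 144 − 11.3×4.2 = 96.54): to s=0 gives 98 → profitable ✗; to s=6.7 gives 171 − 11.3×6.7 = 95.29 → no gain ✓.
High-ability (own payoff 171 − 3.6×6.7 = 146.88): to s=0 gives 98 → no gain ✓; to s=4.2 gives 144 − 3.6×4.2 = 128.88 → no gain ✓.
Low-ability (own payoff 98): to s=4.2 gives 144 − 19.7×4.2 = 61.26 → no gain ✓; to s=6.7 gives 171 − 19.7×6.7 = 39.01 → no gain ✓.
5 of the 6 constraints hold; not an equilibrium.

5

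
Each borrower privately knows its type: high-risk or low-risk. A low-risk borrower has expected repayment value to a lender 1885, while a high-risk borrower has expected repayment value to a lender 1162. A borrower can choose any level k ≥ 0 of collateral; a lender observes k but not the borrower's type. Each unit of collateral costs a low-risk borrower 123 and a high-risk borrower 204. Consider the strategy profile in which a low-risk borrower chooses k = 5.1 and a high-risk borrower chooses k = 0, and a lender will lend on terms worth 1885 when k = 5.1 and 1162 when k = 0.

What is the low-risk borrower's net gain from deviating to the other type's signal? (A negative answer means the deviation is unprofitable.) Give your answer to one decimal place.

-95.7

Playing k = 5.1 the low-risk borrower receives 1885 − 123 × 5.1 = 1257.7.
Deviating to k = 0 yields 1162 instead.
Gain from deviating: 1162 − 1257.7 = -95.7.
The gain is negative, so the low-risk type's incentive-compatibility constraint is satisfied.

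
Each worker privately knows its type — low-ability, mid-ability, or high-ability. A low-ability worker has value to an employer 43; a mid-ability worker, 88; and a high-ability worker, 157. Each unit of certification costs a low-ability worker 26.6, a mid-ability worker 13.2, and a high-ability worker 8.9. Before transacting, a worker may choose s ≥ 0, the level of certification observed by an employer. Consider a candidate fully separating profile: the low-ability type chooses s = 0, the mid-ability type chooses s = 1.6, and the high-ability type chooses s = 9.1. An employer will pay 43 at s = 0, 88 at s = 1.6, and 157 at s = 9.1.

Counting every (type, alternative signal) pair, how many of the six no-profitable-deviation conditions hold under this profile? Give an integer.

5

Mid-ability (own payoff 88 − 13.2×1.6 = 66.88): to s=0 gives 43 → no gain ✓; to s=9.1 gives 157 − 13.2×9.1 = 36.88 → no gain ✓.
Low-ability (own payoff 43): to s=1.6 gives 88 − 26.6×1.6 = 45.44 → profitable ✗; to s=9.1 gives 157 − 26.6×9.1 = -85.06 → no gain ✓.
High-ability (own payoff 157 − 8.9×9.1 = 76.01): to s=0 gives 43 → no gain ✓; to s=1.6 gives 88 − 8.9×1.6 = 73.76 → no gain ✓.
5 of the 6 constraints hold; not an equilibrium.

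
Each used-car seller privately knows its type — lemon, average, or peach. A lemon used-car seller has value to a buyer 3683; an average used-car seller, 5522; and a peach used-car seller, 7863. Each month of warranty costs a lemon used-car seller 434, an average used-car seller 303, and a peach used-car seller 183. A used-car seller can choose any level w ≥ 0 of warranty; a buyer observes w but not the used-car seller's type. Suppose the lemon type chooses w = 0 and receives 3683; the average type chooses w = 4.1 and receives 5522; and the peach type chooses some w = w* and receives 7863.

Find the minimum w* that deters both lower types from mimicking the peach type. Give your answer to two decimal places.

11.83

Average type (on-path payoff 5522 − 303×4.1 = 4279.7) won't mimic when 4279.7 ≥ 7863 − 303·w*, i.e. w* ≥ 11.83.
Lemon type (on-path payoff 3683) won't mimic when 3683 ≥ 7863 − 434·w*, i.e. w* ≥ 9.63.
Both must hold, so w* = max(9.63, 11.83) = 11.83. The average type's constraint binds.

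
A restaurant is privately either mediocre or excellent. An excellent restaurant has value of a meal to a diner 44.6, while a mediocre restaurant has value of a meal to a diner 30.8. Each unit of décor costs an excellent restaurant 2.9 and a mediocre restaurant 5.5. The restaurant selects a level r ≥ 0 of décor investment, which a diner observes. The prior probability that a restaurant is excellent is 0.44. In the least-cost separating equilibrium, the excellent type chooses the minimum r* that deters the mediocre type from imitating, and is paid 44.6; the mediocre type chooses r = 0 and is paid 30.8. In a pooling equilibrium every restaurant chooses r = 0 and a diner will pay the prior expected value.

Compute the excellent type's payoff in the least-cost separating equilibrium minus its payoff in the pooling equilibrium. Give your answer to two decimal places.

Least-cost separating signal: r* solves 30.8 = 44.6 − 5.5·r*, so r* = (44.6 − 30.8)/5.5 ≈ 2.5091.
Excellent type's separating payoff: 44.6 − 2.9 × r* = 44.6 − 2.9 × (44.6 − 30.8)/5.5 = 44.6 − 40.02/5.5 ≈ 37.3236.
Pooling payoff: 0.44 × 44.6 + 0.56 × 30.8 = 36.872.
Difference: 37.3236 − 36.872 = 0.4516, i.e. 0.45 to two decimal places.
The excellent type prefers to separate.

0.45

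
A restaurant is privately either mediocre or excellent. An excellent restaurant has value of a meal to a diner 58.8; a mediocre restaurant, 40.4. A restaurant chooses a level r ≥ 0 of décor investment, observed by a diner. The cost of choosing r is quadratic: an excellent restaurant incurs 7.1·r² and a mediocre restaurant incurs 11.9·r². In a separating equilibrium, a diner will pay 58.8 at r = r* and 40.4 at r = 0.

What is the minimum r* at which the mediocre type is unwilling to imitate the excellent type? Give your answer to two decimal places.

1.24

The mediocre type at r = 0 receives 40.4; imitating at r* yields 58.8 − 11.9·r*².
Indifference: 40.4 = 58.8 − 11.9·r*², so r*² = (58.8 − 40.4) / 11.9 ≈ 1.5462.
r* = √1.5462 ≈ 1.24.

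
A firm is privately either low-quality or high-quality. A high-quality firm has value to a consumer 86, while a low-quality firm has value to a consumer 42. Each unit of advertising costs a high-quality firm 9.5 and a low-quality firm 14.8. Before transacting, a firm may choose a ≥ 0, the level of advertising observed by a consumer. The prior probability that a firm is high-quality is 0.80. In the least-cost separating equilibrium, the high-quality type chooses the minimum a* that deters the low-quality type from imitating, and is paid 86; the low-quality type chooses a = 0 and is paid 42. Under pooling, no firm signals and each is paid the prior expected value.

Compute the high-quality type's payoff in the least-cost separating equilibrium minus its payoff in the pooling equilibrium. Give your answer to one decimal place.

Least-cost separating signal: a* solves 42 = 86 − 14.8·a*, so a* = (86 − 42)/14.8 ≈ 2.9730.
High-quality type's separating payoff: 86 − 9.5 × a* = 86 − 9.5 × (86 − 42)/14.8 = 86 − 418/14.8 ≈ 57.757.
Pooling payoff: 0.80 × 86 + 0.20 × 42 = 77.2.
Difference: 57.757 − 77.2 = -19.443, i.e. -19.4 to one decimal place.
The high-quality type would prefer the pooling outcome.

-19.4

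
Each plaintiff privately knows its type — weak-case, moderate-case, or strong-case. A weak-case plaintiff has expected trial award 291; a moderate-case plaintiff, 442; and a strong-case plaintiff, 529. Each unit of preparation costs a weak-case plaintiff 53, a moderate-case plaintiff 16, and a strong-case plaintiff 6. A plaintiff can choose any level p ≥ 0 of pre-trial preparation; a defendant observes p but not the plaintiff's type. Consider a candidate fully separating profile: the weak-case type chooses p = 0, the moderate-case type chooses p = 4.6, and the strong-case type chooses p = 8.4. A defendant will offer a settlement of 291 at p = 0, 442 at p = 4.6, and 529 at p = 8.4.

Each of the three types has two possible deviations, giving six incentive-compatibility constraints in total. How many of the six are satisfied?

5

Weak-case (own payoff 291): to p=4.6 gives 442 − 53×4.6 = 198.2 → no gain ✓; to p=8.4 gives 529 − 53×8.4 = 83.8 → no gain ✓.
Moderate-case (own payoff 442 − 16×4.6 = 368.4): to p=0 gives 291 → no gain ✓; to p=8.4 gives 529 − 16×8.4 = 394.6 → profitable ✗.
Strong-case (own payoff 529 − 6×8.4 = 478.6): to p=0 gives 291 → no gain ✓; to p=4.6 gives 442 − 6×4.6 = 414.4 → no gain ✓.
5 of the 6 constraints hold; not an equilibrium.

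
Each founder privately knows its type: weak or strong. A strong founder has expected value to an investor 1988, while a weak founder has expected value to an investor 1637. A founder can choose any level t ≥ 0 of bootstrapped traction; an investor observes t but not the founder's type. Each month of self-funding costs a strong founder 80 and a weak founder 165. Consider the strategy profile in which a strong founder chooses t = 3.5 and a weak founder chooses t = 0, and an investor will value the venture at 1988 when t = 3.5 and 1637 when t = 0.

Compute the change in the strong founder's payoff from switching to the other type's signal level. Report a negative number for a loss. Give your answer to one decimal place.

Playing t = 3.5 the strong founder receives 1988 − 80 × 3.5 = 1708.
Deviating to t = 0 yields 1637 instead.
Gain from deviating: 1637 − 1708 = -71.0.
The gain is negative, so the strong type's incentive-compatibility constraint is satisfied.

-71.0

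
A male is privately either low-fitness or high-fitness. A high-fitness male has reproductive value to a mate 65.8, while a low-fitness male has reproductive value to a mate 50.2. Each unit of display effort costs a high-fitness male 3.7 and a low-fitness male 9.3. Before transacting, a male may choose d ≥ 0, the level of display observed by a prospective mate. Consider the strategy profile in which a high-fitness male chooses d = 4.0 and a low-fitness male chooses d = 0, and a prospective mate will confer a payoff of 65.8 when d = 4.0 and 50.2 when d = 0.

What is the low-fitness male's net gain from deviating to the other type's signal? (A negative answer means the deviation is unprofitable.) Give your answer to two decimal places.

Playing d = 0 the low-fitness male receives 50.2.
Deviating to d = 4.0 brings payment 65.8 at cost 9.3 × 4.0 = 37.2, netting 28.6.
Gain from deviating: 28.6 − 50.2 = -21.60.
The gain is negative, so the low-fitness type's incentive-compatibility constraint is satisfied.

-21.60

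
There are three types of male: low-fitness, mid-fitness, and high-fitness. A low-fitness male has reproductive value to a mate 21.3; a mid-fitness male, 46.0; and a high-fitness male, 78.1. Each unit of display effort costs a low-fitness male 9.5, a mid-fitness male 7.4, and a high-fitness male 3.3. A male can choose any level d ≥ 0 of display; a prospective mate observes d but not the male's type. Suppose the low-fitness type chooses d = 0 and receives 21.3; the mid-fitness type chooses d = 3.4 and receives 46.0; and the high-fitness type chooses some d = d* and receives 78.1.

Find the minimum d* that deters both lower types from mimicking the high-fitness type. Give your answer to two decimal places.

Low-fitness type (on-path payoff 21.3) won't mimic when 21.3 ≥ 78.1 − 9.5·d*, i.e. d* ≥ 5.98.
Mid-fitness type (on-path payoff 46.0 − 7.4×3.4 = 20.84) won't mimic when 20.84 ≥ 78.1 − 7.4·d*, i.e. d* ≥ 7.74.
Both must hold, so d* = max(5.98, 7.74) = 7.74. The mid-fitness type's constraint binds.

7.74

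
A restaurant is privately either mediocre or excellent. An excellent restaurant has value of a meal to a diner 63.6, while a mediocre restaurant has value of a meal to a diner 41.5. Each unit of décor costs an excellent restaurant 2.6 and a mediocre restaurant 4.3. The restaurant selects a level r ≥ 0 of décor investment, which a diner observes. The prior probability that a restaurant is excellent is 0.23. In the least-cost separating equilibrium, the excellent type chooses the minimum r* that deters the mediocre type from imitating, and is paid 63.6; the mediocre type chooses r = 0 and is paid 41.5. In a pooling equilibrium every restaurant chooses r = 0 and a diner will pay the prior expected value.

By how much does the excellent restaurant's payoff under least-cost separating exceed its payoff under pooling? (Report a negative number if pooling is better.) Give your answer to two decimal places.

Least-cost separating signal: r* solves 41.5 = 63.6 − 4.3·r*, so r* = (63.6 − 41.5)/4.3 ≈ 5.1395.
Excellent type's separating payoff: 63.6 − 2.6 × r* = 63.6 − 2.6 × (63.6 − 41.5)/4.3 = 63.6 − 57.46/4.3 ≈ 50.2372.
Pooling payoff: 0.23 × 63.6 + 0.77 × 41.5 = 46.583.
Difference: 50.2372 − 46.583 = 3.6542, i.e. 3.65 to two decimal places.
The excellent type prefers to separate.

3.65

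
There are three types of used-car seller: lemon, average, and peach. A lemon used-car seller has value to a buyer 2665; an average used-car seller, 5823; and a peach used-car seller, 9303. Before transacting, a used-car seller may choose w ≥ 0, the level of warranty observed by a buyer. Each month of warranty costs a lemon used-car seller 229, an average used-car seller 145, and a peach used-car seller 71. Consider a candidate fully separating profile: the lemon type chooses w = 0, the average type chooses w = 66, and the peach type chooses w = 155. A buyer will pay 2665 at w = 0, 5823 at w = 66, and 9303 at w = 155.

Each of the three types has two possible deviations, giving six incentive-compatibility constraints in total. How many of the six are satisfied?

3

Lemon (own payoff 2665): to w=66 gives 5823 − 229×66 = -9291 → no gain ✓; to w=155 gives 9303 − 229×155 = -26192 → no gain ✓.
Average (own payoff 5823 − 145×66 = -3747): to w=0 gives 2665 → profitable ✗; to w=155 gives 9303 − 145×155 = -13172 → no gain ✓.
Peach (own payoff 9303 − 71×155 = -1702): to w=0 gives 2665 → profitable ✗; to w=66 gives 5823 − 71×66 = 1137 → profitable ✗.
3 of the 6 constraints hold; not an equilibrium.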